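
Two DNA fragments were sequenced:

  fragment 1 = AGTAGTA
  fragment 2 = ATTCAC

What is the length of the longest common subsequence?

4

Let dp[i][j] be the LCS length of the first i bases of fragment 1 and the first j bases of fragment 2. dp[i][j] = dp[i-1][j-1]+1 when the i-th and j-th bases match, else max(dp[i-1][j], dp[i][j-1]).
    ·  A  T  T  C  A  C
 ·  0  0  0  0  0  0  0
 A  0  1  1  1  1  1  1
 G  0  1  1  1  1  1  1
 T  0  1  2  2  2  2  2
 A  0  1  2  2  2  3  3
 G  0  1  2  2  2  3  3
 T  0  1  2  3  3  3  3
 A  0  1  2  3  3  4  4
dp[7][6] = 4. One LCS (by backtracking along matches): ATTA.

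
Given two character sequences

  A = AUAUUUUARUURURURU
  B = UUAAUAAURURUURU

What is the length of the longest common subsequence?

11

Pick A (A #1, B #4); then U (A #2, B #5); then A (A #3, B #7); then U (A #7, B #8); then R (A #9, B #9); then U (A #11, B #10); then R (A #12, B #11); then U (A #13, B #12); then U (A #15, B #13); then R (A #16, B #14); then U (A #17, B #15); all 11 characters appear in both, in order. dp[17][15] = 11 confirms this is the maximum.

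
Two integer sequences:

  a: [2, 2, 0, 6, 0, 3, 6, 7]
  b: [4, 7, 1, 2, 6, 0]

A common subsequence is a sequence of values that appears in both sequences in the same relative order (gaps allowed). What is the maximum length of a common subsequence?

Let dp[i][j] be the LCS length of the first i values of a and the first j values of b. dp[i][j] = dp[i-1][j-1]+1 when the i-th and j-th values match, else max(dp[i-1][j], dp[i][j-1]).
    ·  4  7  1  2  6  0
 ·  0  0  0  0  0  0  0
 2  0  0  0  0  1  1  1
 2  0  0  0  0  1  1  1
 0  0  0  0  0  1  1  2
 6  0  0  0  0  1  2  2
 0  0  0  0  0  1  2  3
 3  0  0  0  0  1  2  3
 6  0  0  0  0  1  2  3
 7  0  0  1  1  1  2  3
dp[8][6] = 3. One LCS (by backtracking along matches): 2, 6, 0.

3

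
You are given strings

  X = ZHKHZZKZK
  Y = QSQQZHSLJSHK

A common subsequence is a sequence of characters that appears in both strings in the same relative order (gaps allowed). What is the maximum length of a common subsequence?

4

Let dp[i][j] be the LCS length of the first i characters of X and the first j characters of Y. dp[i][j] = dp[i-1][j-1]+1 when the i-th and j-th characters match, else max(dp[i-1][j], dp[i][j-1]).
    ·  Q  S  Q  Q  Z  H  S  L  J  S  H  K
 ·  0  0  0  0  0  0  0  0  0  0  0  0  0
 Z  0  0  0  0  0  1  1  1  1  1  1  1  1
 H  0  0  0  0  0  1  2  2  2  2  2  2  2
 K  0  0  0  0  0  1  2  2  2  2  2  2  3
 H  0  0  0  0  0  1  2  2  2  2  2  3  3
 Z  0  0  0  0  0  1  2  2  2  2  2  3  3
 Z  0  0  0  0  0  1  2  2  2  2  2  3  3
 K  0  0  0  0  0  1  2  2  2  2  2  3  4
 Z  0  0  0  0  0  1  2  2  2  2  2  3  4
 K  0  0  0  0  0  1  2  2  2  2  2  3  4
dp[9][12] = 4. One LCS (by backtracking along matches): ZHHK.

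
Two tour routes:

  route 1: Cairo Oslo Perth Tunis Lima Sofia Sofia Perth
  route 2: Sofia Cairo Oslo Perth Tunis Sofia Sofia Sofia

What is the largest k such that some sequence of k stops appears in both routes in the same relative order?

6

One common subsequence of length 6: Cairo at route 1[1]=route 2[2], then Oslo at route 1[2]=route 2[3], then Perth at route 1[3]=route 2[4], then Tunis at route 1[4]=route 2[5], then Sofia at route 1[6]=route 2[7], then Sofia at route 1[7]=route 2[8]. Since dp[8][8] = 6, nothing longer is possible.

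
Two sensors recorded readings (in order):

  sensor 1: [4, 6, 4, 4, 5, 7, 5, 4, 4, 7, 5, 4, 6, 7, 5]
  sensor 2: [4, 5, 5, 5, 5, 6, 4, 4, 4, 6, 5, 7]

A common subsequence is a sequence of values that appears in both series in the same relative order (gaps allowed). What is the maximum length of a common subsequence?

One common subsequence of length 8: 4 at sensor 1[1]=sensor 2[1], 5 at sensor 1[5]=sensor 2[4], 5 at sensor 1[7]=sensor 2[5], 4 at sensor 1[8]=sensor 2[7], 4 at sensor 1[9]=sensor 2[8], 4 at sensor 1[12]=sensor 2[9], 6 at sensor 1[13]=sensor 2[10], 7 at sensor 1[14]=sensor 2[12]. The LCS DP gives dp[15][12] = 8, so this is optimal.

8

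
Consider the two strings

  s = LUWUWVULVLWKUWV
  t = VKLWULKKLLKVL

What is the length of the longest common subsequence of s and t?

Match L at s[1]=t[3] → W at s[3]=t[4] → U at s[4]=t[5] → L at s[8]=t[9] → L at s[10]=t[10] → K at s[12]=t[11] → V at s[15]=t[12] — 7 characters in the same relative order in both. The LCS DP gives dp[15][13] = 7, so this is optimal.

7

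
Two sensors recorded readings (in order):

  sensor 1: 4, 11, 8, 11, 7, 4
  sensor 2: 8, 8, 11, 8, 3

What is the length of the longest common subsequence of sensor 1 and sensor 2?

2

Pick 11 [2,3], 8 [3,4]; all 2 values appear in both, in order, and the DP table's final entry dp[6][5] is also 2, so no common subsequence is longer.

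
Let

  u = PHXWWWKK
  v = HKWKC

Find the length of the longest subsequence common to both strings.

Let dp[i][j] be the LCS length of the first i characters of u and the first j characters of v. dp[i][j] = dp[i-1][j-1]+1 when the i-th and j-th characters match, else max(dp[i-1][j], dp[i][j-1]).
    ·  H  K  W  K  C
 ·  0  0  0  0  0  0
 P  0  0  0  0  0  0
 H  0  1  1  1  1  1
 X  0  1  1  1  1  1
 W  0  1  1  2  2  2
 W  0  1  1  2  2  2
 W  0  1  1  2  2  2
 K  0  1  2  2  3  3
 K  0  1  2  2  3  3
dp[8][5] = 3. One LCS (by backtracking along matches): HWK.

3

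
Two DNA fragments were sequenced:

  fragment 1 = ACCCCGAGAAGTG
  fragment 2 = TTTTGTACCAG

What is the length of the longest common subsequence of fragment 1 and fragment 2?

5

Taking A (fragment 1 #1, fragment 2 #7); then C (fragment 1 #4, fragment 2 #8); then C (fragment 1 #5, fragment 2 #9); then A (fragment 1 #10, fragment 2 #10); then G (fragment 1 #13, fragment 2 #11) gives a common subsequence of length 5. Since dp[13][11] = 5, nothing longer is possible.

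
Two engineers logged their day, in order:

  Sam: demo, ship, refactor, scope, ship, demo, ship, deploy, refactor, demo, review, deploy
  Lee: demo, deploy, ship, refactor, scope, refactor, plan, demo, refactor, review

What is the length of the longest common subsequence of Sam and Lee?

7

Taking demo (Sam #1, Lee #1), then ship (Sam #2, Lee #3), then refactor (Sam #3, Lee #4), then scope (Sam #4, Lee #5), then demo (Sam #6, Lee #8), then refactor (Sam #9, Lee #9), then review (Sam #11, Lee #10) gives a common subsequence of length 7. The LCS DP gives dp[12][10] = 7, so this is optimal.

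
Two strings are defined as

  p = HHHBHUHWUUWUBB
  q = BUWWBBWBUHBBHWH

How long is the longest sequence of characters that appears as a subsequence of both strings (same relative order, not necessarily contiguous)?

7

Taking B (p #4, q #1), then U (p #6, q #2), then W (p #8, q #4), then W (p #11, q #7), then U (p #12, q #9), then B (p #13, q #11), then B (p #14, q #12) gives a common subsequence of length 7. Since dp[14][15] = 7, nothing longer is possible.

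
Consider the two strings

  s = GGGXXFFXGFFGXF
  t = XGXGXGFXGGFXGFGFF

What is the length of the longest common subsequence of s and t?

10

Pick G at s[1]=t[2]; then G at s[2]=t[4]; then G at s[3]=t[6]; then X at s[4]=t[8]; then F at s[7]=t[11]; then X at s[8]=t[12]; then G at s[9]=t[13]; then F at s[10]=t[14]; then F at s[11]=t[16]; then F at s[14]=t[17]; all 10 characters appear in both, in order, and the DP table's final entry dp[14][17] is also 10, so no common subsequence is longer.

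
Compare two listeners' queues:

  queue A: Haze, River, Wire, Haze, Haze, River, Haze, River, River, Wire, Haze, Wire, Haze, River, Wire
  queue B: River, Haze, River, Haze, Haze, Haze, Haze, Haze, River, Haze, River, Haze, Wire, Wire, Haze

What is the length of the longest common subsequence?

10

One common subsequence of length 10: Haze at queue A[1]=queue B[2], River at queue A[2]=queue B[3], Haze at queue A[4]=queue B[7], Haze at queue A[5]=queue B[8], River at queue A[6]=queue B[9], Haze at queue A[7]=queue B[10], River at queue A[8]=queue B[11], Wire at queue A[10]=queue B[13], Wire at queue A[12]=queue B[14], Haze at queue A[13]=queue B[15]. The LCS DP gives dp[15][15] = 10, so this is optimal.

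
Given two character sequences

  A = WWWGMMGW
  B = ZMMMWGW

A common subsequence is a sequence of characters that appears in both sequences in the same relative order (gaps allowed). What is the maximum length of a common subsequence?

Let dp[i][j] be the LCS length of the first i characters of A and the first j characters of B. dp[i][j] = dp[i-1][j-1]+1 when the i-th and j-th characters match, else max(dp[i-1][j], dp[i][j-1]).
    ·  Z  M  M  M  W  G  W
 ·  0  0  0  0  0  0  0  0
 W  0  0  0  0  0  1  1  1
 W  0  0  0  0  0  1  1  2
 W  0  0  0  0  0  1  1  2
 G  0  0  0  0  0  1  2  2
 M  0  0  1  1  1  1  2  2
 M  0  0  1  2  2  2  2  2
 G  0  0  1  2  2  2  3  3
 W  0  0  1  2  2  3  3  4
dp[8][7] = 4. One LCS (by backtracking along matches): MMGW.

4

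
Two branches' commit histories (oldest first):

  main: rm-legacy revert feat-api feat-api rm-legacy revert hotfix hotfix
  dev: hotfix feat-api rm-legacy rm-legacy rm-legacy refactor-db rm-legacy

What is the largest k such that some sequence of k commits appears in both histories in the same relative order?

2

One common subsequence of length 2: rm-legacy [1,5], then rm-legacy [5,7]. The LCS DP gives dp[8][7] = 2, so this is optimal.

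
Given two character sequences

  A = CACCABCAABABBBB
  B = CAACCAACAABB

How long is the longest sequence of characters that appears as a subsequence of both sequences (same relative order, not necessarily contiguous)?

10

Pick C at A[1]=B[1] → A at A[2]=B[3] → C at A[3]=B[4] → C at A[4]=B[5] → A at A[5]=B[7] → C at A[7]=B[8] → A at A[9]=B[9] → A at A[11]=B[10] → B at A[14]=B[11] → B at A[15]=B[12]; all 10 characters appear in both, in order. The LCS DP gives dp[15][12] = 10, so this is optimal.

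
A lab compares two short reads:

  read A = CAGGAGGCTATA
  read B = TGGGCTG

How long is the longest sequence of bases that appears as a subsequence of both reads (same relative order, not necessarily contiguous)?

Taking G [4,2], then G [6,3], then G [7,4], then C [8,5], then T [9,6] gives a common subsequence of length 5. dp[12][7] = 5 confirms this is the maximum.

5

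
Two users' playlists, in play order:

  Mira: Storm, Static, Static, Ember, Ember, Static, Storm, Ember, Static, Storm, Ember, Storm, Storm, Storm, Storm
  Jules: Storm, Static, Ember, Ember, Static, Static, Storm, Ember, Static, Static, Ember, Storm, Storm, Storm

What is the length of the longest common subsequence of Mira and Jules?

12

Taking Storm (Mira #1, Jules #1), Static (Mira #3, Jules #2), Ember (Mira #4, Jules #3), Ember (Mira #5, Jules #4), Static (Mira #6, Jules #6), Storm (Mira #7, Jules #7), Ember (Mira #8, Jules #8), Static (Mira #9, Jules #10), Ember (Mira #11, Jules #11), Storm (Mira #13, Jules #12), Storm (Mira #14, Jules #13), Storm (Mira #15, Jules #14) gives a common subsequence of length 12, and the DP table's final entry dp[15][14] is also 12, so no common subsequence is longer.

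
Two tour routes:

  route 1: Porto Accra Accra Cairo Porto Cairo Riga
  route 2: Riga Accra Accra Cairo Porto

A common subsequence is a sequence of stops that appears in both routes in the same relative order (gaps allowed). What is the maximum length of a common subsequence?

One common subsequence of length 4: Accra [2,2], then Accra [3,3], then Cairo [4,4], then Porto [5,5]. Since dp[7][5] = 4, nothing longer is possible.

4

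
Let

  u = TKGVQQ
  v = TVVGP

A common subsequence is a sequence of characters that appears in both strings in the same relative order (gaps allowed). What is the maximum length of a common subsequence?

Pick T [1,1] → G [3,4]; all 2 characters appear in both, in order. Since dp[6][5] = 2, nothing longer is possible.

2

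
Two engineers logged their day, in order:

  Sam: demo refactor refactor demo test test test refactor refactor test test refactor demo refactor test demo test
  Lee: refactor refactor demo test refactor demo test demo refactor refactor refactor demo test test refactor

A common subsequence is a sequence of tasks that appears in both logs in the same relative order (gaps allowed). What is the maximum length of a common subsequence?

Taking refactor [2,1]; then refactor [3,2]; then demo [4,3]; then test [5,4]; then test [6,7]; then refactor [8,9]; then refactor [9,10]; then refactor [12,11]; then demo [13,12]; then test [15,13]; then test [17,14] gives a common subsequence of length 11, and the DP table's final entry dp[17][15] is also 11, so no common subsequence is longer.

11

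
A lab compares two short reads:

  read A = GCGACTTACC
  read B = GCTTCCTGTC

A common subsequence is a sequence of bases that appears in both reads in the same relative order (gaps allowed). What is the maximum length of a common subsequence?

Let dp[i][j] be the LCS length of the first i bases of read A and the first j bases of read B. dp[i][j] = dp[i-1][j-1]+1 when the i-th and j-th bases match, else max(dp[i-1][j], dp[i][j-1]).
    ·  G  C  T  T  C  C  T  G  T  C
 ·  0  0  0  0  0  0  0  0  0  0  0
 G  0  1  1  1  1  1  1  1  1  1  1
 C  0  1  2  2  2  2  2  2  2  2  2
 G  0  1  2  2  2  2  2  2  3  3  3
 A  0  1  2  2  2  2  2  2  3  3  3
 C  0  1  2  2  2  3  3  3  3  3  4
 T  0  1  2  3  3  3  3  4  4  4  4
 T  0  1  2  3  4  4  4  4  4  5  5
 A  0  1  2  3  4  4  4  4  4  5  5
 C  0  1  2  3  4  5  5  5  5  5  6
 C  0  1  2  3  4  5  6  6  6  6  6
dp[10][10] = 6. One LCS (by backtracking along matches): GCCTTC.

6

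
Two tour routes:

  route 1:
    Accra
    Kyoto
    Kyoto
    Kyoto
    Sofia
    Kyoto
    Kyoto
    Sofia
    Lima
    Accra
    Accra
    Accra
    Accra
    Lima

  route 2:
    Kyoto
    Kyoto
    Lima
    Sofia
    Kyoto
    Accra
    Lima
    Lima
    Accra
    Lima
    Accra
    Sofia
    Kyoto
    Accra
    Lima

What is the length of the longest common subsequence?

9

Pick Kyoto at route 1[2]=route 2[1], then Kyoto at route 1[3]=route 2[2], then Sofia at route 1[5]=route 2[4], then Kyoto at route 1[6]=route 2[5], then Lima at route 1[9]=route 2[8], then Accra at route 1[10]=route 2[9], then Accra at route 1[11]=route 2[11], then Accra at route 1[13]=route 2[14], then Lima at route 1[14]=route 2[15]; all 9 stops appear in both, in order. dp[14][15] = 9 confirms this is the maximum.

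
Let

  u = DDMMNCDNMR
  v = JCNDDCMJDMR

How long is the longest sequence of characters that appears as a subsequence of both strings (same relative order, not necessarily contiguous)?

6

One common subsequence of length 6: D [1,4]; then D [2,5]; then M [3,7]; then D [7,9]; then M [9,10]; then R [10,11]. The LCS DP gives dp[10][11] = 6, so this is optimal.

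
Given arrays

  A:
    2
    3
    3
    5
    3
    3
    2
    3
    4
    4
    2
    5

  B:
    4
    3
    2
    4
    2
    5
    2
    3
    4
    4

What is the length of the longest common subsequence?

6

Taking 2 [1,5]; then 5 [4,6]; then 2 [7,7]; then 3 [8,8]; then 4 [9,9]; then 4 [10,10] gives a common subsequence of length 6. The LCS DP gives dp[12][10] = 6, so this is optimal.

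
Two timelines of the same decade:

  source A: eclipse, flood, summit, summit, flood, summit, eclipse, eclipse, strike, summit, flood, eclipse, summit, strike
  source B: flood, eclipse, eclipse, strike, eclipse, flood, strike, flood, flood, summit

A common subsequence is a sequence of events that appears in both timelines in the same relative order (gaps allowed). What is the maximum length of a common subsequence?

Match eclipse [1,2], then eclipse [7,3], then eclipse [8,5], then strike [9,7], then flood [11,9], then summit [13,10] — 6 events in the same relative order in both. Since dp[14][10] = 6, nothing longer is possible.

6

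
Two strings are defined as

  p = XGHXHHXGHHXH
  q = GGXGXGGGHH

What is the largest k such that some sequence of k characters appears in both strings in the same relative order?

Taking X (p #1, q #3) → G (p #2, q #4) → X (p #4, q #5) → G (p #8, q #8) → H (p #10, q #9) → H (p #12, q #10) gives a common subsequence of length 6, and the DP table's final entry dp[12][10] is also 6, so no common subsequence is longer.

6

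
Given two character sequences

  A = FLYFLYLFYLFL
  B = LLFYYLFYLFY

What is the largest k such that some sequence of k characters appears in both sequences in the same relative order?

Pick F [1,3], Y [3,4], Y [6,5], L [7,6], F [8,7], Y [9,8], L [10,9], F [11,10]; all 8 characters appear in both, in order. The LCS DP gives dp[12][11] = 8, so this is optimal.

8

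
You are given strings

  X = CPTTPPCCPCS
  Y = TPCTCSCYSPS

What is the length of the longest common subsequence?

Pick C [1,3] → T [4,4] → C [7,5] → C [8,7] → P [9,10] → S [11,11]; all 6 characters appear in both, in order. Since dp[11][11] = 6, nothing longer is possible.

6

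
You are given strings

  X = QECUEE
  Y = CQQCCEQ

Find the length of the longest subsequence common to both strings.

3

One common subsequence of length 3: Q [1,3], then C [3,5], then E [5,6]. The LCS DP gives dp[6][7] = 3, so this is optimal.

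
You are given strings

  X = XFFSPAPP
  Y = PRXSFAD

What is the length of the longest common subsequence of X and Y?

Let dp[i][j] be the LCS length of the first i characters of X and the first j characters of Y. dp[i][j] = dp[i-1][j-1]+1 when the i-th and j-th characters match, else max(dp[i-1][j], dp[i][j-1]).
    ·  P  R  X  S  F  A  D
 ·  0  0  0  0  0  0  0  0
 X  0  0  0  1  1  1  1  1
 F  0  0  0  1  1  2  2  2
 F  0  0  0  1  1  2  2  2
 S  0  0  0  1  2  2  2  2
 P  0  1  1  1  2  2  2  2
 A  0  1  1  1  2  2  3  3
 P  0  1  1  1  2  2  3  3
 P  0  1  1  1  2  2  3  3
dp[8][7] = 3. One LCS (by backtracking along matches): XFA.

3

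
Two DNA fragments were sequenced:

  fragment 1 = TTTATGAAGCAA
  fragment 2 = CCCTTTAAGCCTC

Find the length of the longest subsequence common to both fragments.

One common subsequence of length 7: T (fragment 1 #2, fragment 2 #4), then T (fragment 1 #3, fragment 2 #5), then T (fragment 1 #5, fragment 2 #6), then A (fragment 1 #7, fragment 2 #7), then A (fragment 1 #8, fragment 2 #8), then G (fragment 1 #9, fragment 2 #9), then C (fragment 1 #10, fragment 2 #13). Since dp[12][13] = 7, nothing longer is possible.

7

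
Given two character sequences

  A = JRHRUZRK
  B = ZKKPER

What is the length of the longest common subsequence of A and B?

Let dp[i][j] be the LCS length of the first i characters of A and the first j characters of B. dp[i][j] = dp[i-1][j-1]+1 when the i-th and j-th characters match, else max(dp[i-1][j], dp[i][j-1]).
    ·  Z  K  K  P  E  R
 ·  0  0  0  0  0  0  0
 J  0  0  0  0  0  0  0
 R  0  0  0  0  0  0  1
 H  0  0  0  0  0  0  1
 R  0  0  0  0  0  0  1
 U  0  0  0  0  0  0  1
 Z  0  1  1  1  1  1  1
 R  0  1  1  1  1  1  2
 K  0  1  2  2  2  2  2
dp[8][6] = 2. One LCS (by backtracking along matches): ZR.

2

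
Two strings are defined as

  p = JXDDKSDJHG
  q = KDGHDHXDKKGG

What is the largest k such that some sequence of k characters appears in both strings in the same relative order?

One common subsequence of length 4: X [2,7]; then D [3,8]; then K [5,10]; then G [10,12]. The LCS DP gives dp[10][12] = 4, so this is optimal.

4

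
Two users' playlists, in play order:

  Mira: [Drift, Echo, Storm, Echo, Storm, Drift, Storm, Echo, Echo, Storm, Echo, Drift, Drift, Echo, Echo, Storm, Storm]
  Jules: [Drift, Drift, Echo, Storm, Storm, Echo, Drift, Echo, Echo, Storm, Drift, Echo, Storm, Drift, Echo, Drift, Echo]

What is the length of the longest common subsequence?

Pick Drift at Mira[1]=Jules[2], Echo at Mira[2]=Jules[3], Storm at Mira[3]=Jules[5], Echo at Mira[4]=Jules[6], Drift at Mira[6]=Jules[7], Echo at Mira[8]=Jules[8], Echo at Mira[9]=Jules[9], Storm at Mira[10]=Jules[10], Echo at Mira[11]=Jules[12], Drift at Mira[12]=Jules[14], Drift at Mira[13]=Jules[16], Echo at Mira[15]=Jules[17]; all 12 songs appear in both, in order. Since dp[17][17] = 12, nothing longer is possible.

12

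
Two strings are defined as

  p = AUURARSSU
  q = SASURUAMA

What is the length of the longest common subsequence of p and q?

Pick A [1,2], U [2,4], U [3,6], A [5,9]; all 4 characters appear in both, in order, and the DP table's final entry dp[9][9] is also 4, so no common subsequence is longer.

4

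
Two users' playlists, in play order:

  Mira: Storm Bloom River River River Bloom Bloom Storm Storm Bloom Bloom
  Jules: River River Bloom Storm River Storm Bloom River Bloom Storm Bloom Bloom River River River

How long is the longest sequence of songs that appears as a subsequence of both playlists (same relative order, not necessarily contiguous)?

One common subsequence of length 8: River at Mira[3]=Jules[1], River at Mira[4]=Jules[2], River at Mira[5]=Jules[5], Bloom at Mira[6]=Jules[7], Bloom at Mira[7]=Jules[9], Storm at Mira[9]=Jules[10], Bloom at Mira[10]=Jules[11], Bloom at Mira[11]=Jules[12]. The LCS DP gives dp[11][15] = 8, so this is optimal.

8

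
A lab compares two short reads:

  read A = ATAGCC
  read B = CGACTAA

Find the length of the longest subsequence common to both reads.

Taking A [1,3] → T [2,5] → A [3,7] gives a common subsequence of length 3. dp[6][7] = 3 confirms this is the maximum.

3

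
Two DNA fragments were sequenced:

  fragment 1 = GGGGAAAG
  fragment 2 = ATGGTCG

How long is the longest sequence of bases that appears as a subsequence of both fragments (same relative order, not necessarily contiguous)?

One common subsequence of length 3: G at fragment 1[1]=fragment 2[3], then G at fragment 1[2]=fragment 2[4], then G at fragment 1[8]=fragment 2[7], and the DP table's final entry dp[8][7] is also 3, so no common subsequence is longer.

3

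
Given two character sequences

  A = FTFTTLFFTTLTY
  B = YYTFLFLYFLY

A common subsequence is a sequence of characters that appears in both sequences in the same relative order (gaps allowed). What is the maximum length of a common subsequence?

Let dp[i][j] be the LCS length of the first i characters of A and the first j characters of B. dp[i][j] = dp[i-1][j-1]+1 when the i-th and j-th characters match, else max(dp[i-1][j], dp[i][j-1]).
    ·  Y  Y  T  F  L  F  L  Y  F  L  Y
 ·  0  0  0  0  0  0  0  0  0  0  0  0
 F  0  0  0  0  1  1  1  1  1  1  1  1
 T  0  0  0  1  1  1  1  1  1  1  1  1
 F  0  0  0  1  2  2  2  2  2  2  2  2
 T  0  0  0  1  2  2  2  2  2  2  2  2
 T  0  0  0  1  2  2  2  2  2  2  2  2
 L  0  0  0  1  2  3  3  3  3  3  3  3
 F  0  0  0  1  2  3  4  4  4  4  4  4
 F  0  0  0  1  2  3  4  4  4  5  5  5
 T  0  0  0  1  2  3  4  4  4  5  5  5
 T  0  0  0  1  2  3  4  4  4  5  5  5
 L  0  0  0  1  2  3  4  5  5  5  6  6
 T  0  0  0  1  2  3  4  5  5  5  6  6
 Y  0  1  1  1  2  3  4  5  6  6  6  7
dp[13][11] = 7. One LCS (by backtracking along matches): TFLFFLY.

7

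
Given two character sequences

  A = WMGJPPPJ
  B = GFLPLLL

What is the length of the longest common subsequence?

Match G (A #3, B #1); then P (A #5, B #4) — 2 characters in the same relative order in both. dp[8][7] = 2 confirms this is the maximum.

2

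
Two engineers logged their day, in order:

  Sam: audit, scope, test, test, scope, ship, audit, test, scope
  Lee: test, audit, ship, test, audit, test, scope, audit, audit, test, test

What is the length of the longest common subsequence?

One common subsequence of length 6: audit at Sam[1]=Lee[2], test at Sam[3]=Lee[4], test at Sam[4]=Lee[6], scope at Sam[5]=Lee[7], audit at Sam[7]=Lee[9], test at Sam[8]=Lee[11], and the DP table's final entry dp[9][11] is also 6, so no common subsequence is longer.

6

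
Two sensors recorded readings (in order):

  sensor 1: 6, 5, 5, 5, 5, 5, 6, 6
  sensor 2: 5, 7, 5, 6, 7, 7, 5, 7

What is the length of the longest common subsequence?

3

Match 5 (sensor 1 #2, sensor 2 #1), 5 (sensor 1 #3, sensor 2 #3), 5 (sensor 1 #4, sensor 2 #7) — 3 values in the same relative order in both. dp[8][8] = 3 confirms this is the maximum.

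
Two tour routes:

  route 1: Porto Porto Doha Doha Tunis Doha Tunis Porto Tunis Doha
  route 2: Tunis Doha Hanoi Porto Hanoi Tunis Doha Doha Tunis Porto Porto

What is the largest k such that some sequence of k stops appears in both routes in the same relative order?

5

Match Porto [1,4]; then Doha [3,7]; then Doha [4,8]; then Tunis [5,9]; then Porto [8,11] — 5 stops in the same relative order in both. The LCS DP gives dp[10][11] = 5, so this is optimal.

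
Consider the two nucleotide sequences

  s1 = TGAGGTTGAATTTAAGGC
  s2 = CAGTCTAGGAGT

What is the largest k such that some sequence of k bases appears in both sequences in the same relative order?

One common subsequence of length 7: A (s1 #3, s2 #2); then G (s1 #5, s2 #3); then T (s1 #6, s2 #4); then T (s1 #7, s2 #6); then G (s1 #8, s2 #9); then A (s1 #9, s2 #10); then T (s1 #13, s2 #12), and the DP table's final entry dp[18][12] is also 7, so no common subsequence is longer.

7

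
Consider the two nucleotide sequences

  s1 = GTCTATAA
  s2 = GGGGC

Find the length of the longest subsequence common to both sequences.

Let dp[i][j] be the LCS length of the first i bases of s1 and the first j bases of s2. dp[i][j] = dp[i-1][j-1]+1 when the i-th and j-th bases match, else max(dp[i-1][j], dp[i][j-1]).
    ·  G  G  G  G  C
 ·  0  0  0  0  0  0
 G  0  1  1  1  1  1
 T  0  1  1  1  1  1
 C  0  1  1  1  1  2
 T  0  1  1  1  1  2
 A  0  1  1  1  1  2
 T  0  1  1  1  1  2
 A  0  1  1  1  1  2
 A  0  1  1  1  1  2
dp[8][5] = 2. One LCS (by backtracking along matches): GC.

2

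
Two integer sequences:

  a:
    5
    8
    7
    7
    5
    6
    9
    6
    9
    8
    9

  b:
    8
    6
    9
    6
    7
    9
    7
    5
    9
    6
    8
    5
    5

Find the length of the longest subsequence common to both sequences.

Let dp[i][j] be the LCS length of the first i values of a and the first j values of b. dp[i][j] = dp[i-1][j-1]+1 when the i-th and j-th values match, else max(dp[i-1][j], dp[i][j-1]).
    ·  8  6  9  6  7  9  7  5  9  6  8  5  5
 ·  0  0  0  0  0  0  0  0  0  0  0  0  0  0
 5  0  0  0  0  0  0  0  0  1  1  1  1  1  1
 8  0  1  1  1  1  1  1  1  1  1  1  2  2  2
 7  0  1  1  1  1  2  2  2  2  2  2  2  2  2
 7  0  1  1  1  1  2  2  3  3  3  3  3  3  3
 5  0  1  1  1  1  2  2  3  4  4  4  4  4  4
 6  0  1  2  2  2  2  2  3  4  4  5  5  5  5
 9  0  1  2  3  3  3  3  3  4  5  5  5  5  5
 6  0  1  2  3  4  4  4  4  4  5  6  6  6  6
 9  0  1  2  3  4  4  5  5  5  5  6  6  6  6
 8  0  1  2  3  4  4  5  5  5  5  6  7  7  7
 9  0  1  2  3  4  4  5  5  5  6  6  7  7  7
dp[11][13] = 7. One LCS (by backtracking along matches): 8, 7, 7, 5, 9, 6, 8.

7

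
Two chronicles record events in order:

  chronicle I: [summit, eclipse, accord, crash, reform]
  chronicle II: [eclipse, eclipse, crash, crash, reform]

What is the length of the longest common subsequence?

Taking eclipse [2,2] → crash [4,4] → reform [5,5] gives a common subsequence of length 3. dp[5][5] = 3 confirms this is the maximum.

3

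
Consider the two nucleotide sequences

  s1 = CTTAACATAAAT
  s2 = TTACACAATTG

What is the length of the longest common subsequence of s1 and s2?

8

Let dp[i][j] be the LCS length of the first i bases of s1 and the first j bases of s2. dp[i][j] = dp[i-1][j-1]+1 when the i-th and j-th bases match, else max(dp[i-1][j], dp[i][j-1]).
    ·  T  T  A  C  A  C  A  A  T  T  G
 ·  0  0  0  0  0  0  0  0  0  0  0  0
 C  0  0  0  0  1  1  1  1  1  1  1  1
 T  0  1  1  1  1  1  1  1  1  2  2  2
 T  0  1  2  2  2  2  2  2  2  2  3  3
 A  0  1  2  3  3  3  3  3  3  3  3  3
 A  0  1  2  3  3  4  4  4  4  4  4  4
 C  0  1  2  3  4  4  5  5  5  5  5  5
 A  0  1  2  3  4  5  5  6  6  6  6  6
 T  0  1  2  3  4  5  5  6  6  7  7  7
 A  0  1  2  3  4  5  5  6  7  7  7  7
 A  0  1  2  3  4  5  5  6  7  7  7  7
 A  0  1  2  3  4  5  5  6  7  7  7  7
 T  0  1  2  3  4  5  5  6  7  8  8  8
dp[12][11] = 8. One LCS (by backtracking along matches): TTAACATT.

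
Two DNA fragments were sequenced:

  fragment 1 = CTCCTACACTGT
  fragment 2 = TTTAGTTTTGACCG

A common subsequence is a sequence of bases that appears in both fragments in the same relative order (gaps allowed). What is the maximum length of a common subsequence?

Match T at fragment 1[2]=fragment 2[8]; then T at fragment 1[5]=fragment 2[9]; then A at fragment 1[6]=fragment 2[11]; then C at fragment 1[7]=fragment 2[12]; then C at fragment 1[9]=fragment 2[13]; then G at fragment 1[11]=fragment 2[14] — 6 bases in the same relative order in both. Since dp[12][14] = 6, nothing longer is possible.

6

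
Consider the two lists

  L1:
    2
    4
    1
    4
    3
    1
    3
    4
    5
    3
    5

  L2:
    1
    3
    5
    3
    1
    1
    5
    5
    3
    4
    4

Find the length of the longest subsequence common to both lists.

5

Let dp[i][j] be the LCS length of the first i values of L1 and the first j values of L2. dp[i][j] = dp[i-1][j-1]+1 when the i-th and j-th values match, else max(dp[i-1][j], dp[i][j-1]).
    ·  1  3  5  3  1  1  5  5  3  4  4
 ·  0  0  0  0  0  0  0  0  0  0  0  0
 2  0  0  0  0  0  0  0  0  0  0  0  0
 4  0  0  0  0  0  0  0  0  0  0  1  1
 1  0  1  1  1  1  1  1  1  1  1  1  1
 4  0  1  1  1  1  1  1  1  1  1  2  2
 3  0  1  2  2  2  2  2  2  2  2  2  2
 1  0  1  2  2  2  3  3  3  3  3  3  3
 3  0  1  2  2  3  3  3  3  3  4  4  4
 4  0  1  2  2  3  3  3  3  3  4  5  5
 5  0  1  2  3  3  3  3  4  4  4  5  5
 3  0  1  2  3  4  4  4  4  4  5  5  5
 5  0  1  2  3  4  4  4  5  5  5  5  5
dp[11][11] = 5. One LCS (by backtracking along matches): 1, 3, 1, 3, 4.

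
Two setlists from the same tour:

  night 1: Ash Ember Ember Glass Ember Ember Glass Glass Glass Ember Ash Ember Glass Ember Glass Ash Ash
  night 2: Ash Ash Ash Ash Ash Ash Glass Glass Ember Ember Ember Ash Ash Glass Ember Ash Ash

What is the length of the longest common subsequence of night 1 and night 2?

One common subsequence of length 10: Ash [1,6], then Glass [4,8], then Ember [5,9], then Ember [6,10], then Ember [10,11], then Ash [11,13], then Glass [13,14], then Ember [14,15], then Ash [16,16], then Ash [17,17]. The LCS DP gives dp[17][17] = 10, so this is optimal.

10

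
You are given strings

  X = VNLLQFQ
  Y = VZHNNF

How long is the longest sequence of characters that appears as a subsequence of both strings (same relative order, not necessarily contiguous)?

Pick V at X[1]=Y[1]; then N at X[2]=Y[5]; then F at X[6]=Y[6]; all 3 characters appear in both, in order. Since dp[7][6] = 3, nothing longer is possible.

3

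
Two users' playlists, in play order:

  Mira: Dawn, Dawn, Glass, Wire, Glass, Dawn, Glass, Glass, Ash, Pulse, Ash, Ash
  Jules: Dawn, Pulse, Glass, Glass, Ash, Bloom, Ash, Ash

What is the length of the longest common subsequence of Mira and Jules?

6

Pick Dawn (Mira #1, Jules #1), Glass (Mira #7, Jules #3), Glass (Mira #8, Jules #4), Ash (Mira #9, Jules #5), Ash (Mira #11, Jules #7), Ash (Mira #12, Jules #8); all 6 songs appear in both, in order. The LCS DP gives dp[12][8] = 6, so this is optimal.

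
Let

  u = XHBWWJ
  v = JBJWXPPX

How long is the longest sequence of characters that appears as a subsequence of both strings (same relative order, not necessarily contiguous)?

2

One common subsequence of length 2: B at u[3]=v[2] → W at u[4]=v[4], and the DP table's final entry dp[6][8] is also 2, so no common subsequence is longer.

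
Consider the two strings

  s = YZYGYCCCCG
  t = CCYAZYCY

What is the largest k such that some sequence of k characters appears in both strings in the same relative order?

4

One common subsequence of length 4: Y [1,3], then Z [2,5], then Y [3,6], then Y [5,8], and the DP table's final entry dp[10][8] is also 4, so no common subsequence is longer.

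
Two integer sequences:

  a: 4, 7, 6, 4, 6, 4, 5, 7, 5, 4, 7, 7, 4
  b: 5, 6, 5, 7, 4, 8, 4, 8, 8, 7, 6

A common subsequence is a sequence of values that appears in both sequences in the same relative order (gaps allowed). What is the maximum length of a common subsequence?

Let dp[i][j] be the LCS length of the first i values of a and the first j values of b. dp[i][j] = dp[i-1][j-1]+1 when the i-th and j-th values match, else max(dp[i-1][j], dp[i][j-1]).
    ·  5  6  5  7  4  8  4  8  8  7  6
 ·  0  0  0  0  0  0  0  0  0  0  0  0
 4  0  0  0  0  0  1  1  1  1  1  1  1
 7  0  0  0  0  1  1  1  1  1  1  2  2
 6  0  0  1  1  1  1  1  1  1  1  2  3
 4  0  0  1  1  1  2  2  2  2  2  2  3
 6  0  0  1  1  1  2  2  2  2  2  2  3
 4  0  0  1  1  1  2  2  3  3  3  3  3
 5  0  1  1  2  2  2  2  3  3  3  3  3
 7  0  1  1  2  3  3  3  3  3  3  4  4
 5  0  1  1  2  3  3  3  3  3  3  4  4
 4  0  1  1  2  3  4  4  4  4  4  4  4
 7  0  1  1  2  3  4  4  4  4  4  5  5
 7  0  1  1  2  3  4  4  4  4  4  5  5
 4  0  1  1  2  3  4  4  5  5  5  5  5
dp[13][11] = 5. One LCS (by backtracking along matches): 6, 5, 7, 4, 7.

5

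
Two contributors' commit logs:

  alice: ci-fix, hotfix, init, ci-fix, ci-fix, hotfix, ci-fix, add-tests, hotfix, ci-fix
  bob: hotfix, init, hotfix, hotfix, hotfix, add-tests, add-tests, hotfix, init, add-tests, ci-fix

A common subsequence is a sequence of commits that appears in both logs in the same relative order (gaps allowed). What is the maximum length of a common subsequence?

6

Match hotfix at alice[2]=bob[1], then init at alice[3]=bob[2], then hotfix at alice[6]=bob[5], then add-tests at alice[8]=bob[7], then hotfix at alice[9]=bob[8], then ci-fix at alice[10]=bob[11] — 6 commits in the same relative order in both. dp[10][11] = 6 confirms this is the maximum.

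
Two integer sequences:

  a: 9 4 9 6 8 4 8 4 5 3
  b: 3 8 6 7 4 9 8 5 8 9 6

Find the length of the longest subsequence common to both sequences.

4

One common subsequence of length 4: 4 (a #2, b #5); then 9 (a #3, b #6); then 8 (a #5, b #7); then 8 (a #7, b #9), and the DP table's final entry dp[10][11] is also 4, so no common subsequence is longer.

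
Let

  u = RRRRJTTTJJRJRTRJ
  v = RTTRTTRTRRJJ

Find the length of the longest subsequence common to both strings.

8

Taking R [1,1]; then R [4,4]; then T [6,5]; then T [7,6]; then T [8,8]; then R [11,10]; then J [12,11]; then J [16,12] gives a common subsequence of length 8. Since dp[16][12] = 8, nothing longer is possible.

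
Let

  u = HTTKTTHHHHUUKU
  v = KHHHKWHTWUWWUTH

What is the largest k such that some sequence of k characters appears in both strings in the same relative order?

Match K (u #4, v #1) → H (u #7, v #2) → H (u #8, v #3) → H (u #9, v #4) → H (u #10, v #7) → U (u #11, v #10) → U (u #12, v #13) — 7 characters in the same relative order in both. Since dp[14][15] = 7, nothing longer is possible.

7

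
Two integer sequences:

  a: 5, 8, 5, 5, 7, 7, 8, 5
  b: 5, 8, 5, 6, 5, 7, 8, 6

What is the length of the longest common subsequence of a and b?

6

Match 5 [1,1], 8 [2,2], 5 [3,3], 5 [4,5], 7 [6,6], 8 [7,7] — 6 values in the same relative order in both, and the DP table's final entry dp[8][8] is also 6, so no common subsequence is longer.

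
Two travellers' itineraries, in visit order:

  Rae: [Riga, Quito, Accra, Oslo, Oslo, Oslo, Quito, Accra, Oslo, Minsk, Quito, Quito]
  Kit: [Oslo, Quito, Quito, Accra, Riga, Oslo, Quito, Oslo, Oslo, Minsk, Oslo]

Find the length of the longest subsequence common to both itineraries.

Taking Quito [2,3], then Accra [3,4], then Oslo [4,6], then Oslo [5,8], then Oslo [6,9], then Oslo [9,11] gives a common subsequence of length 6, and the DP table's final entry dp[12][11] is also 6, so no common subsequence is longer.

6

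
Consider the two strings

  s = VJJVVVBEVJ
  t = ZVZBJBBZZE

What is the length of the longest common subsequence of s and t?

4

Let dp[i][j] be the LCS length of the first i characters of s and the first j characters of t. dp[i][j] = dp[i-1][j-1]+1 when the i-th and j-th characters match, else max(dp[i-1][j], dp[i][j-1]).
    ·  Z  V  Z  B  J  B  B  Z  Z  E
 ·  0  0  0  0  0  0  0  0  0  0  0
 V  0  0  1  1  1  1  1  1  1  1  1
 J  0  0  1  1  1  2  2  2  2  2  2
 J  0  0  1  1  1  2  2  2  2  2  2
 V  0  0  1  1  1  2  2  2  2  2  2
 V  0  0  1  1  1  2  2  2  2  2  2
 V  0  0  1  1  1  2  2  2  2  2  2
 B  0  0  1  1  2  2  3  3  3  3  3
 E  0  0  1  1  2  2  3  3  3  3  4
 V  0  0  1  1  2  2  3  3  3  3  4
 J  0  0  1  1  2  3  3  3  3  3  4
dp[10][10] = 4. One LCS (by backtracking along matches): VJBE.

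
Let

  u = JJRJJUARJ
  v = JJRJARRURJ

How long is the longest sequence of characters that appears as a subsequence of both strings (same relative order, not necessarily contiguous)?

7

One common subsequence of length 7: J [1,1], J [2,2], R [3,3], J [4,4], U [6,8], R [8,9], J [9,10]. The LCS DP gives dp[9][10] = 7, so this is optimal.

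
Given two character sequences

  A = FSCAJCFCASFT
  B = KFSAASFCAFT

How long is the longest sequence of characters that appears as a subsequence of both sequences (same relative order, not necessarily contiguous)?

8

Let dp[i][j] be the LCS length of the first i characters of A and the first j characters of B. dp[i][j] = dp[i-1][j-1]+1 when the i-th and j-th characters match, else max(dp[i-1][j], dp[i][j-1]).
    ·  K  F  S  A  A  S  F  C  A  F  T
 ·  0  0  0  0  0  0  0  0  0  0  0  0
 F  0  0  1  1  1  1  1  1  1  1  1  1
 S  0  0  1  2  2  2  2  2  2  2  2  2
 C  0  0  1  2  2  2  2  2  3  3  3  3
 A  0  0  1  2  3  3  3  3  3  4  4  4
 J  0  0  1  2  3  3  3  3  3  4  4  4
 C  0  0  1  2  3  3  3  3  4  4  4  4
 F  0  0  1  2  3  3  3  4  4  4  5  5
 C  0  0  1  2  3  3  3  4  5  5  5  5
 A  0  0  1  2  3  4  4  4  5  6  6  6
 S  0  0  1  2  3  4  5  5  5  6  6  6
 F  0  0  1  2  3  4  5  6  6  6  7  7
 T  0  0  1  2  3  4  5  6  6  6  7  8
dp[12][11] = 8. One LCS (by backtracking along matches): FSAFCAFT.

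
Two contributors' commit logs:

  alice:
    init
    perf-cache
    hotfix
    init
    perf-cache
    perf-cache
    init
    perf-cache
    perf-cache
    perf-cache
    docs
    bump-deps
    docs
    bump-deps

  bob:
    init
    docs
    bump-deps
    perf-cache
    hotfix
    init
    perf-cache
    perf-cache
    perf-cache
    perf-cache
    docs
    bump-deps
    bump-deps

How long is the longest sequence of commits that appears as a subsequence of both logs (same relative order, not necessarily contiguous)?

11

Match init (alice #1, bob #1); then perf-cache (alice #2, bob #4); then hotfix (alice #3, bob #5); then init (alice #4, bob #6); then perf-cache (alice #6, bob #7); then perf-cache (alice #8, bob #8); then perf-cache (alice #9, bob #9); then perf-cache (alice #10, bob #10); then docs (alice #11, bob #11); then bump-deps (alice #12, bob #12); then bump-deps (alice #14, bob #13) — 11 commits in the same relative order in both. dp[14][13] = 11 confirms this is the maximum.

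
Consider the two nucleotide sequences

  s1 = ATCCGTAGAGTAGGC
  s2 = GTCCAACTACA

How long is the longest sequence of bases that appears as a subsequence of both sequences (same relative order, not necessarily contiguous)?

Pick T (s1 #2, s2 #2), then C (s1 #3, s2 #3), then C (s1 #4, s2 #4), then A (s1 #7, s2 #5), then A (s1 #9, s2 #6), then T (s1 #11, s2 #8), then A (s1 #12, s2 #9), then C (s1 #15, s2 #10); all 8 bases appear in both, in order. Since dp[15][11] = 8, nothing longer is possible.

8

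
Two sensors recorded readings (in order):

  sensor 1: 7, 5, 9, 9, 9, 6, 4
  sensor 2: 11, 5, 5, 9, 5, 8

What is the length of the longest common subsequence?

One common subsequence of length 2: 5 (sensor 1 #2, sensor 2 #3), then 9 (sensor 1 #3, sensor 2 #4). The LCS DP gives dp[7][6] = 2, so this is optimal.

2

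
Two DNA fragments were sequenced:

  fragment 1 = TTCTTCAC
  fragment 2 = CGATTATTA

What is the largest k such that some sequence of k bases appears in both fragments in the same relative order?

5

Taking T (fragment 1 #1, fragment 2 #4), then T (fragment 1 #2, fragment 2 #5), then T (fragment 1 #4, fragment 2 #7), then T (fragment 1 #5, fragment 2 #8), then A (fragment 1 #7, fragment 2 #9) gives a common subsequence of length 5. dp[8][9] = 5 confirms this is the maximum.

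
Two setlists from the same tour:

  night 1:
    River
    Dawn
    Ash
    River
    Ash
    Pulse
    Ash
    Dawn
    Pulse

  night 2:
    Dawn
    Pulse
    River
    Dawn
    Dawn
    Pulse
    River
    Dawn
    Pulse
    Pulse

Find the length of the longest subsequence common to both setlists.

5

Taking River at night 1[1]=night 2[3]; then Dawn at night 1[2]=night 2[5]; then River at night 1[4]=night 2[7]; then Pulse at night 1[6]=night 2[9]; then Pulse at night 1[9]=night 2[10] gives a common subsequence of length 5. Since dp[9][10] = 5, nothing longer is possible.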